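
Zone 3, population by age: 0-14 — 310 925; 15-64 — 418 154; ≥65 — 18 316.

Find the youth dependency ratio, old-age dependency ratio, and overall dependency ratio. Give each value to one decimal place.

Youth dependency ratio: 74.4
Old-age dependency ratio: 4.4
Total dependency ratio: 78.7

Youth dependency ratio = 310 925 / 418 154 × 100 = 74.4
Old-age dependency ratio = 18 316 / 418 154 × 100 = 4.4
Total dependency ratio = (310 925 + 18 316) / 418 154 × 100 = 329 241 / 418 154 × 100 = 78.7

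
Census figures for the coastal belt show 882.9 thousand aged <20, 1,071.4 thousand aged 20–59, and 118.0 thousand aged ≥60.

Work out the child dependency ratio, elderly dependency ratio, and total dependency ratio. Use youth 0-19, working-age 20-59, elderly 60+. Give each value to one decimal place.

Youth dependency ratio: 82.4
Old-age dependency ratio: 11.0
Total dependency ratio: 93.4

Youth dependency ratio = 882.9 / 1,071.4 × 100 = 82.4
Old-age dependency ratio = 118.0 / 1,071.4 × 100 = 11.0
Total dependency ratio = (882.9 + 118.0) / 1,071.4 × 100 = 1,000.9 / 1,071.4 × 100 = 93.4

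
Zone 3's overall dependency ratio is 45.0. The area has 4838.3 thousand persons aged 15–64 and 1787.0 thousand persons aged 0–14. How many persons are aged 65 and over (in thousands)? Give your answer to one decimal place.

Total dependency ratio = (youth + elderly) / working-age × 100
45.0 = (1787.0 + E) / 4838.3 × 100
⇒ 390.2

Aged 65 and over: 390.2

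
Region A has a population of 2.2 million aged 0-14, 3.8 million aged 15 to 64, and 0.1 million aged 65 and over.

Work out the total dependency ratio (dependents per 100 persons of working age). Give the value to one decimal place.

Total dependency ratio = (2.2 + 0.1) / 3.8 × 100 = 2.3 / 3.8 × 100 = 60.5

Total dependency ratio: 60.5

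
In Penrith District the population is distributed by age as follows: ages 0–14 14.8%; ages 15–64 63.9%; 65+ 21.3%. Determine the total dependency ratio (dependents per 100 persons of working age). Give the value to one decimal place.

Total dependency ratio = (14.8 + 21.3) / 63.9 × 100 = 36.1 / 63.9 × 100 = 56.5

Total dependency ratio: 56.5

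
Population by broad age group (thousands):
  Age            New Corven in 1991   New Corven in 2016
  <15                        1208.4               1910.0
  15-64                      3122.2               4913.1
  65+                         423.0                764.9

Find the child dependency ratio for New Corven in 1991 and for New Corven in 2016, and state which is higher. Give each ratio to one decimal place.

New Corven in 1991: 1208.4 / 3122.2 × 100 = 38.7
New Corven in 2016: 1910.0 / 4913.1 × 100 = 38.9

New Corven in 1991: 38.7
New Corven in 2016: 38.9
Higher: New Corven in 2016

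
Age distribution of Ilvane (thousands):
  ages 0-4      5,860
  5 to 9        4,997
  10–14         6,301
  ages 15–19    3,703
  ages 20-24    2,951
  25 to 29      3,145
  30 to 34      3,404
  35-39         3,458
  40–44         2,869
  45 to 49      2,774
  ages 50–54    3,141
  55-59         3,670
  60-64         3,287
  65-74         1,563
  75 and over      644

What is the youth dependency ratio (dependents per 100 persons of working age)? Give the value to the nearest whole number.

0–14: 5,860 + 4,997 + 6,301 = 17,158
15–64: 3,703 + 2,951 + 3,145 + 3,404 + 3,458 + 2,869 + 2,774 + 3,141 + 3,670 + 3,287 = 32,402
65+: 1,563 + 644 = 2,207
Youth dependency ratio = 17,158 / 32,402 × 100 = 53

Youth dependency ratio: 53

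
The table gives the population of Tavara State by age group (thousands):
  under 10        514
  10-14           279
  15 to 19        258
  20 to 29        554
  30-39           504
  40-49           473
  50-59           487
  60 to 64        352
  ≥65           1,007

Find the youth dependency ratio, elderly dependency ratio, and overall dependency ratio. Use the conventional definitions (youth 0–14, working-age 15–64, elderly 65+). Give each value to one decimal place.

Youth dependency ratio: 30.2
Old-age dependency ratio: 38.3
Total dependency ratio: 68.5

0–14: 514 + 279 = 793
15–64: 258 + 554 + 504 + 473 + 487 + 352 = 2,628
65+: 1,007
Youth dependency ratio = 793 / 2,628 × 100 = 30.2
Old-age dependency ratio = 1,007 / 2,628 × 100 = 38.3
Total dependency ratio = (793 + 1,007) / 2,628 × 100 = 1,800 / 2,628 × 100 = 68.5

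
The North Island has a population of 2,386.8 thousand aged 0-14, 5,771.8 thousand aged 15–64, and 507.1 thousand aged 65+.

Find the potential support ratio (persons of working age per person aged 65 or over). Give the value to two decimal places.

Potential support ratio = 5,771.8 / 507.1 = 11.38

Potential support ratio: 11.38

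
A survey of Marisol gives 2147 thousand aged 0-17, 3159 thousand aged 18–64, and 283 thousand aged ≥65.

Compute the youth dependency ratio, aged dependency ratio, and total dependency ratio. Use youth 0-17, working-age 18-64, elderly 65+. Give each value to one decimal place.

Youth dependency ratio: 68.0
Old-age dependency ratio: 9.0
Total dependency ratio: 76.9

Youth dependency ratio = 2147 / 3159 × 100 = 68.0
Old-age dependency ratio = 283 / 3159 × 100 = 9.0
Total dependency ratio = (2147 + 283) / 3159 × 100 = 2430 / 3159 × 100 = 76.9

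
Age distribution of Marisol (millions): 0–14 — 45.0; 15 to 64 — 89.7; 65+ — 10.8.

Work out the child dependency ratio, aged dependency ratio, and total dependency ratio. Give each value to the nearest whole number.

Youth dependency ratio: 50
Old-age dependency ratio: 12
Total dependency ratio: 62

Youth dependency ratio = 45.0 / 89.7 × 100 = 50
Old-age dependency ratio = 10.8 / 89.7 × 100 = 12
Total dependency ratio = (45.0 + 10.8) / 89.7 × 100 = 55.8 / 89.7 × 100 = 62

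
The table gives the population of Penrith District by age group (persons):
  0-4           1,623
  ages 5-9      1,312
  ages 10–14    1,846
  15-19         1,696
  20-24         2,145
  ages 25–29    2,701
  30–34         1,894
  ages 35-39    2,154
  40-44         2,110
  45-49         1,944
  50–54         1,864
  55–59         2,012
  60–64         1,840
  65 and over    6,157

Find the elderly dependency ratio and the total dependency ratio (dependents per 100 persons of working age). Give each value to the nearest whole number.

Old-age dependency ratio: 30
Total dependency ratio: 54

0–14: 1,623 + 1,312 + 1,846 = 4,781
15–64: 1,696 + 2,145 + 2,701 + 1,894 + 2,154 + 2,110 + 1,944 + 1,864 + 2,012 + 1,840 = 20,360
65+: 6,157
Old-age dependency ratio = 6,157 / 20,360 × 100 = 30
Total dependency ratio = (4,781 + 6,157) / 20,360 × 100 = 10,938 / 20,360 × 100 = 54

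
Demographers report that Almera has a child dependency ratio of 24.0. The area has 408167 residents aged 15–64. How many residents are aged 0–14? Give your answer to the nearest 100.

Youth dependency ratio = youth / working-age × 100
24.0 = Y / 408167 × 100
⇒ 98000

Aged 0–14: 98000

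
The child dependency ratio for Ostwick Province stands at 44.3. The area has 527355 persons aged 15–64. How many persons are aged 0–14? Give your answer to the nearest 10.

Aged 0–14: 233620

Youth dependency ratio = youth / working-age × 100
44.3 = Y / 527355 × 100
⇒ 233620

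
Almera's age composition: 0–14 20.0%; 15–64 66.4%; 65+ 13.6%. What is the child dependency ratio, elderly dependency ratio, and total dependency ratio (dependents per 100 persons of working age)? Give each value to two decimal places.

Youth dependency ratio = 20.0 / 66.4 × 100 = 30.12
Old-age dependency ratio = 13.6 / 66.4 × 100 = 20.48
Total dependency ratio = (20.0 + 13.6) / 66.4 × 100 = 33.6 / 66.4 × 100 = 50.60

Youth dependency ratio: 30.12
Old-age dependency ratio: 20.48
Total dependency ratio: 50.60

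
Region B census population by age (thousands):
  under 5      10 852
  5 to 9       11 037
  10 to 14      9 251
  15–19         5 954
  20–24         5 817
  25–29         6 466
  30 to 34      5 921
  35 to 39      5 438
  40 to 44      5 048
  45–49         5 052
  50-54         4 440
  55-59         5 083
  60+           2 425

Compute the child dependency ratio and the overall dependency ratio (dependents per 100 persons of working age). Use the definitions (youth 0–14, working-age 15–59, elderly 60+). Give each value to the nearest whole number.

Youth dependency ratio: 63
Total dependency ratio: 68

0–14: 10 852 + 11 037 + 9 251 = 31 140
15–59: 5 954 + 5 817 + 6 466 + 5 921 + 5 438 + 5 048 + 5 052 + 4 440 + 5 083 = 49 219
60+: 2 425
Youth dependency ratio = 31 140 / 49 219 × 100 = 63
Total dependency ratio = (31 140 + 2 425) / 49 219 × 100 = 33 565 / 49 219 × 100 = 68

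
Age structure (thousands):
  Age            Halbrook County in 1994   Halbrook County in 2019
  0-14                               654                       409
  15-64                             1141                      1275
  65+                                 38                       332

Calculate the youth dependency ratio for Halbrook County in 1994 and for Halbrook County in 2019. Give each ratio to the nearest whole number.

Halbrook County in 1994: 57
Halbrook County in 2019: 32

Halbrook County in 1994: 654 / 1141 × 100 = 57
Halbrook County in 2019: 409 / 1275 × 100 = 32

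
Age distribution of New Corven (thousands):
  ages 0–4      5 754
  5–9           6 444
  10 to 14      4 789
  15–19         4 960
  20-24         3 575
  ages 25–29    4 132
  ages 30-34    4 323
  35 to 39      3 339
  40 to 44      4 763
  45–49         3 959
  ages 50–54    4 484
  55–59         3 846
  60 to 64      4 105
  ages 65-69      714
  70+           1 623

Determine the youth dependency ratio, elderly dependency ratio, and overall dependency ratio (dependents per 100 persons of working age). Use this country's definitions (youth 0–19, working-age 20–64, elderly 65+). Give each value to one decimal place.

0–19: 5 754 + 6 444 + 4 789 + 4 960 = 21 947
20–64: 3 575 + 4 132 + 4 323 + 3 339 + 4 763 + 3 959 + 4 484 + 3 846 + 4 105 = 36 526
65+: 714 + 1 623 = 2 337
Youth dependency ratio = 21 947 / 36 526 × 100 = 60.1
Old-age dependency ratio = 2 337 / 36 526 × 100 = 6.4
Total dependency ratio = (21 947 + 2 337) / 36 526 × 100 = 24 284 / 36 526 × 100 = 66.5

Youth dependency ratio: 60.1
Old-age dependency ratio: 6.4
Total dependency ratio: 66.5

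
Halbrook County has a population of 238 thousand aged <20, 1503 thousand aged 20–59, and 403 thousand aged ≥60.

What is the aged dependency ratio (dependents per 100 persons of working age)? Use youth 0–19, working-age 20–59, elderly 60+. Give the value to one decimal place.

Old-age dependency ratio: 26.8

Old-age dependency ratio = 403 / 1503 × 100 = 26.8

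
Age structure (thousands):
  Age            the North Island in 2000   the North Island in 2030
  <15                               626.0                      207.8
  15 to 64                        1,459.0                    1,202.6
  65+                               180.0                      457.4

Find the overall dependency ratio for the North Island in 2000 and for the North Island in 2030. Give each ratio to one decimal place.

the North Island in 2000: 55.2
the North Island in 2030: 55.3

the North Island in 2000: (626.0 + 180.0) / 1,459.0 × 100 = 806.0 / 1,459.0 × 100 = 55.2
the North Island in 2030: (207.8 + 457.4) / 1,202.6 × 100 = 665.2 / 1,202.6 × 100 = 55.3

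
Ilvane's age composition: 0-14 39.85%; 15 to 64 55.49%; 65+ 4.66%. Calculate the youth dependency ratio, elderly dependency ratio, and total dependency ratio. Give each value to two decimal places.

Youth dependency ratio: 71.81
Old-age dependency ratio: 8.40
Total dependency ratio: 80.21

Youth dependency ratio = 39.85 / 55.49 × 100 = 71.81
Old-age dependency ratio = 4.66 / 55.49 × 100 = 8.40
Total dependency ratio = (39.85 + 4.66) / 55.49 × 100 = 44.51 / 55.49 × 100 = 80.21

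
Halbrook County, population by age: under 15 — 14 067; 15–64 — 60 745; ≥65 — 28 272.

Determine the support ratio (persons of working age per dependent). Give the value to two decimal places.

Support ratio: 1.43

Support ratio = 60 745 / (14 067 + 28 272) = 60 745 / 42 339 = 1.43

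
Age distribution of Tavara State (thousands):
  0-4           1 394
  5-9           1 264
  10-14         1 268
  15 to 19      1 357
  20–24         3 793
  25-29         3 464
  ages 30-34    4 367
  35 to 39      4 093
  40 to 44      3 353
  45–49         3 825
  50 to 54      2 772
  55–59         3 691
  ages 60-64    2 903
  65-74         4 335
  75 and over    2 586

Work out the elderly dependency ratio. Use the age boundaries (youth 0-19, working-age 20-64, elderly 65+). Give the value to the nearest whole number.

0–19: 1 394 + 1 264 + 1 268 + 1 357 = 5 283
20–64: 3 793 + 3 464 + 4 367 + 4 093 + 3 353 + 3 825 + 2 772 + 3 691 + 2 903 = 32 261
65+: 4 335 + 2 586 = 6 921
Old-age dependency ratio = 6 921 / 32 261 × 100 = 21

Old-age dependency ratio: 21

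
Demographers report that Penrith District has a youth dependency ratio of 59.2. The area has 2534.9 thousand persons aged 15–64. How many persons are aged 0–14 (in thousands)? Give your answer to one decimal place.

Aged 0–14: 1500.7

Youth dependency ratio = youth / working-age × 100
59.2 = Y / 2534.9 × 100
⇒ 1500.7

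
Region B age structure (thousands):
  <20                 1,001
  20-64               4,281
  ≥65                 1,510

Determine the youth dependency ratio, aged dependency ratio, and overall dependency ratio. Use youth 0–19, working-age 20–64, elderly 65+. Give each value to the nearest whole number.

Youth dependency ratio = 1,001 / 4,281 × 100 = 23
Old-age dependency ratio = 1,510 / 4,281 × 100 = 35
Total dependency ratio = (1,001 + 1,510) / 4,281 × 100 = 2,511 / 4,281 × 100 = 59

Youth dependency ratio: 23
Old-age dependency ratio: 35
Total dependency ratio: 59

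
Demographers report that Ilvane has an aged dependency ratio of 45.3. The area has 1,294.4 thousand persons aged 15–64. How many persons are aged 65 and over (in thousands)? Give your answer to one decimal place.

Aged 65 and over: 586.4

Old-age dependency ratio = elderly / working-age × 100
45.3 = E / 1,294.4 × 100
⇒ 586.4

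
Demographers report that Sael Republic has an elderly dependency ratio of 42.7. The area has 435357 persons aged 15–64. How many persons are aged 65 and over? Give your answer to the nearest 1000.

Aged 65 and over: 186000

Old-age dependency ratio = elderly / working-age × 100
42.7 = E / 435357 × 100
⇒ 186000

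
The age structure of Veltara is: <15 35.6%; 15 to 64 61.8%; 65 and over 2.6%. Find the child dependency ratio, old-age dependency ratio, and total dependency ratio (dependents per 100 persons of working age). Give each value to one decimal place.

Youth dependency ratio = 35.6 / 61.8 × 100 = 57.6
Old-age dependency ratio = 2.6 / 61.8 × 100 = 4.2
Total dependency ratio = (35.6 + 2.6) / 61.8 × 100 = 38.2 / 61.8 × 100 = 61.8

Youth dependency ratio: 57.6
Old-age dependency ratio: 4.2
Total dependency ratio: 61.8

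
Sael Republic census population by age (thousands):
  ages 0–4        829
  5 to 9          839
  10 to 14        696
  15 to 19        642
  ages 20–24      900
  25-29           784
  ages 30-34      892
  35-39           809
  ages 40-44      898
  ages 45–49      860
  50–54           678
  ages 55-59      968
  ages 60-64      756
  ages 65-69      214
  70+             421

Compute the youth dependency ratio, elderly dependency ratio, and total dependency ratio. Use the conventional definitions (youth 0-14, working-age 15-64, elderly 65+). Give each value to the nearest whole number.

Youth dependency ratio: 29
Old-age dependency ratio: 8
Total dependency ratio: 37

0–14: 829 + 839 + 696 = 2,364
15–64: 642 + 900 + 784 + 892 + 809 + 898 + 860 + 678 + 968 + 756 = 8,187
65+: 214 + 421 = 635
Youth dependency ratio = 2,364 / 8,187 × 100 = 29
Old-age dependency ratio = 635 / 8,187 × 100 = 8
Total dependency ratio = (2,364 + 635) / 8,187 × 100 = 2,999 / 8,187 × 100 = 37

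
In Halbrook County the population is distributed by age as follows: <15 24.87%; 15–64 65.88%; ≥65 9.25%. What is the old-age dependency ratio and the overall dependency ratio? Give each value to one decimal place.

Old-age dependency ratio: 14.0
Total dependency ratio: 51.8

Old-age dependency ratio = 9.25 / 65.88 × 100 = 14.0
Total dependency ratio = (24.87 + 9.25) / 65.88 × 100 = 34.12 / 65.88 × 100 = 51.8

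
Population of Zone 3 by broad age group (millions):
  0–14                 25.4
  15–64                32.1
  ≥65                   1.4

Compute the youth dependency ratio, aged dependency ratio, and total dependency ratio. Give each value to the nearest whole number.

Youth dependency ratio = 25.4 / 32.1 × 100 = 79
Old-age dependency ratio = 1.4 / 32.1 × 100 = 4
Total dependency ratio = (25.4 + 1.4) / 32.1 × 100 = 26.8 / 32.1 × 100 = 83

Youth dependency ratio: 79
Old-age dependency ratio: 4
Total dependency ratio: 83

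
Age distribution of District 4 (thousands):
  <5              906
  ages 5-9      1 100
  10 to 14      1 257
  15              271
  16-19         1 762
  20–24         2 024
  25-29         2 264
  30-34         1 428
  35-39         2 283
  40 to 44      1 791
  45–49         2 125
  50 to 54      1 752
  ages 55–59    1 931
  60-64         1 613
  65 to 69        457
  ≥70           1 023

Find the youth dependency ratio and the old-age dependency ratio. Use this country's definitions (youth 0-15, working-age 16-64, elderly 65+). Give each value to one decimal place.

0–15: 906 + 1 100 + 1 257 + 271 = 3 534
16–64: 1 762 + 2 024 + 2 264 + 1 428 + 2 283 + 1 791 + 2 125 + 1 752 + 1 931 + 1 613 = 18 973
65+: 457 + 1 023 = 1 480
Youth dependency ratio = 3 534 / 18 973 × 100 = 18.6
Old-age dependency ratio = 1 480 / 18 973 × 100 = 7.8

Youth dependency ratio: 18.6
Old-age dependency ratio: 7.8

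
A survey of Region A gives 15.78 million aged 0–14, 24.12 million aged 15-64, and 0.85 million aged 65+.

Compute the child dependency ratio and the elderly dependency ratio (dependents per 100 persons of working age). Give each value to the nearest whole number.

Youth dependency ratio: 65
Old-age dependency ratio: 4

Youth dependency ratio = 15.78 / 24.12 × 100 = 65
Old-age dependency ratio = 0.85 / 24.12 × 100 = 4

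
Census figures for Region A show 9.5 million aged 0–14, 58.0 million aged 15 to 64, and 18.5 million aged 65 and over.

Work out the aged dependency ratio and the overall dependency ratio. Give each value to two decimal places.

Old-age dependency ratio: 31.90
Total dependency ratio: 48.28

Old-age dependency ratio = 18.5 / 58.0 × 100 = 31.90
Total dependency ratio = (9.5 + 18.5) / 58.0 × 100 = 28.0 / 58.0 × 100 = 48.28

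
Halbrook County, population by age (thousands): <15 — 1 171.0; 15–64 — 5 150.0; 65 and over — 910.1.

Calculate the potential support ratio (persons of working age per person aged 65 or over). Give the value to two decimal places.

Potential support ratio = 5 150.0 / 910.1 = 5.66

Potential support ratio: 5.66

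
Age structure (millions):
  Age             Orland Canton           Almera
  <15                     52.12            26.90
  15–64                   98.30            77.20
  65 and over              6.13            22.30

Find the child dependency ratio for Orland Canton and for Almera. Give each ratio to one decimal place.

Orland Canton: 52.12 / 98.30 × 100 = 53.0
Almera: 26.90 / 77.20 × 100 = 34.8

Orland Canton: 53.0
Almera: 34.8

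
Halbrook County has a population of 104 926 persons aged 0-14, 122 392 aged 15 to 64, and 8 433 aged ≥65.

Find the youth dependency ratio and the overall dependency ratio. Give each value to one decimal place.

Youth dependency ratio: 85.7
Total dependency ratio: 92.6

Youth dependency ratio = 104 926 / 122 392 × 100 = 85.7
Total dependency ratio = (104 926 + 8 433) / 122 392 × 100 = 113 359 / 122 392 × 100 = 92.6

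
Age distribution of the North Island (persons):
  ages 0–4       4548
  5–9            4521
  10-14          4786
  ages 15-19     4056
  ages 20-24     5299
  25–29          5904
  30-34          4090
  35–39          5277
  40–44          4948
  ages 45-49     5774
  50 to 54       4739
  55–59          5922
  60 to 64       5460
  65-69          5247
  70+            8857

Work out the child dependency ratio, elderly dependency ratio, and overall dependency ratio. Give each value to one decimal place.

Youth dependency ratio: 26.9
Old-age dependency ratio: 27.4
Total dependency ratio: 54.3

0–14: 4548 + 4521 + 4786 = 13855
15–64: 4056 + 5299 + 5904 + 4090 + 5277 + 4948 + 5774 + 4739 + 5922 + 5460 = 51469
65+: 5247 + 8857 = 14104
Youth dependency ratio = 13855 / 51469 × 100 = 26.9
Old-age dependency ratio = 14104 / 51469 × 100 = 27.4
Total dependency ratio = (13855 + 14104) / 51469 × 100 = 27959 / 51469 × 100 = 54.3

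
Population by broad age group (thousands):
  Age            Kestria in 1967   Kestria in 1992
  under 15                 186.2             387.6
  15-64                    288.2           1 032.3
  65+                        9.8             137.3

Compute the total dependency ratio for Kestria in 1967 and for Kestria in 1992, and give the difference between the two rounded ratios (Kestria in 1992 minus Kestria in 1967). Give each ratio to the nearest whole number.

Kestria in 1967: (186.2 + 9.8) / 288.2 × 100 = 196.0 / 288.2 × 100 = 68
Kestria in 1992: (387.6 + 137.3) / 1 032.3 × 100 = 524.9 / 1 032.3 × 100 = 51

Kestria in 1967: 68
Kestria in 1992: 51
Difference: -17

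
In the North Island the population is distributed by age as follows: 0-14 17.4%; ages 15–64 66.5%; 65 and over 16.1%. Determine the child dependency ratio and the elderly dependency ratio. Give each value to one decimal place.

Youth dependency ratio = 17.4 / 66.5 × 100 = 26.2
Old-age dependency ratio = 16.1 / 66.5 × 100 = 24.2

Youth dependency ratio: 26.2
Old-age dependency ratio: 24.2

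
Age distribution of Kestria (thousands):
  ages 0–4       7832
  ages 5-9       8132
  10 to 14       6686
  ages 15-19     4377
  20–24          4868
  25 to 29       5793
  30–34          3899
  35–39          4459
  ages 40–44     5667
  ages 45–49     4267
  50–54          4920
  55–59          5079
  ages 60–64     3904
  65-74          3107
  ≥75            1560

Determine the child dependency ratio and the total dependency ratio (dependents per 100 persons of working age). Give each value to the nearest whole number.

Youth dependency ratio: 48
Total dependency ratio: 58

0–14: 7832 + 8132 + 6686 = 22650
15–64: 4377 + 4868 + 5793 + 3899 + 4459 + 5667 + 4267 + 4920 + 5079 + 3904 = 47233
65+: 3107 + 1560 = 4667
Youth dependency ratio = 22650 / 47233 × 100 = 48
Total dependency ratio = (22650 + 4667) / 47233 × 100 = 27317 / 47233 × 100 = 58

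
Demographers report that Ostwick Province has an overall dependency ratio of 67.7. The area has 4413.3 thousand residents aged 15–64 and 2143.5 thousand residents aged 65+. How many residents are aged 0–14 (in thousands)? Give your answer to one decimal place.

Total dependency ratio = (youth + elderly) / working-age × 100
67.7 = (Y + 2143.5) / 4413.3 × 100
⇒ 844.3

Aged 0–14: 844.3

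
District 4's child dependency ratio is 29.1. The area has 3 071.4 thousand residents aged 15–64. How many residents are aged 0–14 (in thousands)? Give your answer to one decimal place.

Aged 0–14: 893.8

Youth dependency ratio = youth / working-age × 100
29.1 = Y / 3 071.4 × 100
⇒ 893.8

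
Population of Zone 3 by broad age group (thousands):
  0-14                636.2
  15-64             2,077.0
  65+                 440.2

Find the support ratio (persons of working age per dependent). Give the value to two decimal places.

Support ratio = 2,077.0 / (636.2 + 440.2) = 2,077.0 / 1,076.4 = 1.93

Support ratio: 1.93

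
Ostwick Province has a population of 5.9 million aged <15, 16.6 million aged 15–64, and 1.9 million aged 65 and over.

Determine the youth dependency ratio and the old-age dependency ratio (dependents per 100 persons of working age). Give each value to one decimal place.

Youth dependency ratio = 5.9 / 16.6 × 100 = 35.5
Old-age dependency ratio = 1.9 / 16.6 × 100 = 11.4

Youth dependency ratio: 35.5
Old-age dependency ratio: 11.4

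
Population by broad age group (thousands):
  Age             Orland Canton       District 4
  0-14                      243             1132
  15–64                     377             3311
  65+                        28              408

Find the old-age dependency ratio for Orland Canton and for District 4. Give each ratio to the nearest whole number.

Orland Canton: 28 / 377 × 100 = 7
District 4: 408 / 3311 × 100 = 12

Orland Canton: 7
District 4: 12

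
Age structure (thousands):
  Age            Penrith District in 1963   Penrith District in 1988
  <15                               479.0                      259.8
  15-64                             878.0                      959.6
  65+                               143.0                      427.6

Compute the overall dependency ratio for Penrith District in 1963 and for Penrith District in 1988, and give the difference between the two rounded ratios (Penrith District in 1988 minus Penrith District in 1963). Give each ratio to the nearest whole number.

Penrith District in 1963: 71
Penrith District in 1988: 72
Difference: +1

Penrith District in 1963: (479.0 + 143.0) / 878.0 × 100 = 622.0 / 878.0 × 100 = 71
Penrith District in 1988: (259.8 + 427.6) / 959.6 × 100 = 687.4 / 959.6 × 100 = 72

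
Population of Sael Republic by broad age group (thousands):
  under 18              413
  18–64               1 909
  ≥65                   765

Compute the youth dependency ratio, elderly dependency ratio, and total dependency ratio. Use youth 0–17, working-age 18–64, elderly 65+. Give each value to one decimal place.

Youth dependency ratio: 21.6
Old-age dependency ratio: 40.1
Total dependency ratio: 61.7

Youth dependency ratio = 413 / 1 909 × 100 = 21.6
Old-age dependency ratio = 765 / 1 909 × 100 = 40.1
Total dependency ratio = (413 + 765) / 1 909 × 100 = 1 178 / 1 909 × 100 = 61.7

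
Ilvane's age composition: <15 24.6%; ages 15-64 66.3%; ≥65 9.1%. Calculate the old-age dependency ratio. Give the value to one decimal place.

Old-age dependency ratio: 13.7

Old-age dependency ratio = 9.1 / 66.3 × 100 = 13.7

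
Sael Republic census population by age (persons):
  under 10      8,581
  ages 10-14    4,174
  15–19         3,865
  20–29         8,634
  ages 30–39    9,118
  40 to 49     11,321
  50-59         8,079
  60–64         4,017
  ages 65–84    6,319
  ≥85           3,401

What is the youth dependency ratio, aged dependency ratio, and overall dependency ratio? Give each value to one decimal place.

0–14: 8,581 + 4,174 = 12,755
15–64: 3,865 + 8,634 + 9,118 + 11,321 + 8,079 + 4,017 = 45,034
65+: 6,319 + 3,401 = 9,720
Youth dependency ratio = 12,755 / 45,034 × 100 = 28.3
Old-age dependency ratio = 9,720 / 45,034 × 100 = 21.6
Total dependency ratio = (12,755 + 9,720) / 45,034 × 100 = 22,475 / 45,034 × 100 = 49.9

Youth dependency ratio: 28.3
Old-age dependency ratio: 21.6
Total dependency ratio: 49.9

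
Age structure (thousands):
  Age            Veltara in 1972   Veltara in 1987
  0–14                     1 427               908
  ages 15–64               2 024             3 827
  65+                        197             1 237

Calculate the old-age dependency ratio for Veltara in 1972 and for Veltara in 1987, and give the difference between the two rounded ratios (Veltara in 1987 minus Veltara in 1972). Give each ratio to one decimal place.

Veltara in 1972: 197 / 2 024 × 100 = 9.7
Veltara in 1987: 1 237 / 3 827 × 100 = 32.3

Veltara in 1972: 9.7
Veltara in 1987: 32.3
Difference: +22.6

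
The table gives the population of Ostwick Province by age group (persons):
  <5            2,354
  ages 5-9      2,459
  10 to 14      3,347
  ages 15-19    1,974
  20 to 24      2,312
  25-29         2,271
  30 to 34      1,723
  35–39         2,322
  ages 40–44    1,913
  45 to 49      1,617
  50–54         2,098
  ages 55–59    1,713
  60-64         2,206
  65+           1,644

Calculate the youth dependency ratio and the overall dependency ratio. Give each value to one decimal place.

0–14: 2,354 + 2,459 + 3,347 = 8,160
15–64: 1,974 + 2,312 + 2,271 + 1,723 + 2,322 + 1,913 + 1,617 + 2,098 + 1,713 + 2,206 = 20,149
65+: 1,644
Youth dependency ratio = 8,160 / 20,149 × 100 = 40.5
Total dependency ratio = (8,160 + 1,644) / 20,149 × 100 = 9,804 / 20,149 × 100 = 48.7

Youth dependency ratio: 40.5
Total dependency ratio: 48.7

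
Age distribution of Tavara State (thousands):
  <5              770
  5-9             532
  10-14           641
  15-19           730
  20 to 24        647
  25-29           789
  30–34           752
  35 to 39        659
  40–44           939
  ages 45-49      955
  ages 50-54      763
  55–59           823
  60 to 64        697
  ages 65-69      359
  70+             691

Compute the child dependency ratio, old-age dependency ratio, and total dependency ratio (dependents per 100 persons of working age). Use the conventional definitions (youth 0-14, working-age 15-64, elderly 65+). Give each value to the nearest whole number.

0–14: 770 + 532 + 641 = 1 943
15–64: 730 + 647 + 789 + 752 + 659 + 939 + 955 + 763 + 823 + 697 = 7 754
65+: 359 + 691 = 1 050
Youth dependency ratio = 1 943 / 7 754 × 100 = 25
Old-age dependency ratio = 1 050 / 7 754 × 100 = 14
Total dependency ratio = (1 943 + 1 050) / 7 754 × 100 = 2 993 / 7 754 × 100 = 39

Youth dependency ratio: 25
Old-age dependency ratio: 14
Total dependency ratio: 39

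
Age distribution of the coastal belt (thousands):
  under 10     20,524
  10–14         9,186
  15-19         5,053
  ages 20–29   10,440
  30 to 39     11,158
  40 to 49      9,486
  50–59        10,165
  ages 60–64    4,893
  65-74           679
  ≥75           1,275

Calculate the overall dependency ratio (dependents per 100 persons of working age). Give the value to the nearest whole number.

Total dependency ratio: 62

0–14: 20,524 + 9,186 = 29,710
15–64: 5,053 + 10,440 + 11,158 + 9,486 + 10,165 + 4,893 = 51,195
65+: 679 + 1,275 = 1,954
Total dependency ratio = (29,710 + 1,954) / 51,195 × 100 = 31,664 / 51,195 × 100 = 62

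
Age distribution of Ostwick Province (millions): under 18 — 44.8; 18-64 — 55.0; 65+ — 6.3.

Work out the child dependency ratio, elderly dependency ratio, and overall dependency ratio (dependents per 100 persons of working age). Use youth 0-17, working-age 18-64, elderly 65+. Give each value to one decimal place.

Youth dependency ratio = 44.8 / 55.0 × 100 = 81.5
Old-age dependency ratio = 6.3 / 55.0 × 100 = 11.5
Total dependency ratio = (44.8 + 6.3) / 55.0 × 100 = 51.1 / 55.0 × 100 = 92.9

Youth dependency ratio: 81.5
Old-age dependency ratio: 11.5
Total dependency ratio: 92.9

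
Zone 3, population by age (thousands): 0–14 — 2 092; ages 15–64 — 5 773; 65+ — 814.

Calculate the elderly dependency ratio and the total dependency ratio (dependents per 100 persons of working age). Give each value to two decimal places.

Old-age dependency ratio: 14.10
Total dependency ratio: 50.34

Old-age dependency ratio = 814 / 5 773 × 100 = 14.10
Total dependency ratio = (2 092 + 814) / 5 773 × 100 = 2 906 / 5 773 × 100 = 50.34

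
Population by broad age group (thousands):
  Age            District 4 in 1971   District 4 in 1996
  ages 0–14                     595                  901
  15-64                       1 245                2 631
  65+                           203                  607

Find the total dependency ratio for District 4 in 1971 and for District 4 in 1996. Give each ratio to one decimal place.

District 4 in 1971: 64.1
District 4 in 1996: 57.3

District 4 in 1971: (595 + 203) / 1 245 × 100 = 798 / 1 245 × 100 = 64.1
District 4 in 1996: (901 + 607) / 2 631 × 100 = 1 508 / 2 631 × 100 = 57.3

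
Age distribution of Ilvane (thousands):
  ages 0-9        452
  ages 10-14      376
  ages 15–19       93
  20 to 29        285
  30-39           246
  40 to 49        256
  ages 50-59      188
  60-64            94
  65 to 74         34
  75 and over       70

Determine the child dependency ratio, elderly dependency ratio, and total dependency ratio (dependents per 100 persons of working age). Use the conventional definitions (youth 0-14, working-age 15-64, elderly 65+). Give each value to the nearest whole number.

0–14: 452 + 376 = 828
15–64: 93 + 285 + 246 + 256 + 188 + 94 = 1 162
65+: 34 + 70 = 104
Youth dependency ratio = 828 / 1 162 × 100 = 71
Old-age dependency ratio = 104 / 1 162 × 100 = 9
Total dependency ratio = (828 + 104) / 1 162 × 100 = 932 / 1 162 × 100 = 80

Youth dependency ratio: 71
Old-age dependency ratio: 9
Total dependency ratio: 80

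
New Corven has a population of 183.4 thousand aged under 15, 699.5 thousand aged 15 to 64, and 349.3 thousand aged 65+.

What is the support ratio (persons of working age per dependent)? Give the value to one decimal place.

Support ratio = 699.5 / (183.4 + 349.3) = 699.5 / 532.7 = 1.3

Support ratio: 1.3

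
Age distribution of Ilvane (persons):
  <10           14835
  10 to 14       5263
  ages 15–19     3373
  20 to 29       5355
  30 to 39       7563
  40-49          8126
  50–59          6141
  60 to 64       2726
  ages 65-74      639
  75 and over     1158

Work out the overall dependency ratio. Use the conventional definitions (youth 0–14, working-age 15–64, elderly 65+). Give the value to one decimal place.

0–14: 14835 + 5263 = 20098
15–64: 3373 + 5355 + 7563 + 8126 + 6141 + 2726 = 33284
65+: 639 + 1158 = 1797
Total dependency ratio = (20098 + 1797) / 33284 × 100 = 21895 / 33284 × 100 = 65.8

Total dependency ratio: 65.8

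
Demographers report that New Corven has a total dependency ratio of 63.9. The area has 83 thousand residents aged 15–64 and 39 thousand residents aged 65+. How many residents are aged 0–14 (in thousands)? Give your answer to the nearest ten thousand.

Aged 0–14: 10

Total dependency ratio = (youth + elderly) / working-age × 100
63.9 = (Y + 39) / 83 × 100
⇒ 10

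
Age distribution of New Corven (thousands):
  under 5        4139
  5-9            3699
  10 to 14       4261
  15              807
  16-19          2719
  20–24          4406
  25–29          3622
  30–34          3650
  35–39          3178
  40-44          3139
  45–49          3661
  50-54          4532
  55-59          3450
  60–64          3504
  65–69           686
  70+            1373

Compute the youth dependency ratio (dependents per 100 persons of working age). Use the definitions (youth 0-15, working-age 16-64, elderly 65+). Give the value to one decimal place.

Youth dependency ratio: 36.0

0–15: 4139 + 3699 + 4261 + 807 = 12906
16–64: 2719 + 4406 + 3622 + 3650 + 3178 + 3139 + 3661 + 4532 + 3450 + 3504 = 35861
65+: 686 + 1373 = 2059
Youth dependency ratio = 12906 / 35861 × 100 = 36.0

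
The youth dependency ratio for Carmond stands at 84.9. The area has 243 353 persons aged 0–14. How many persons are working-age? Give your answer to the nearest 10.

Working-age: 286 630

Youth dependency ratio = youth / working-age × 100
84.9 = 243 353 / W × 100
⇒ 286 630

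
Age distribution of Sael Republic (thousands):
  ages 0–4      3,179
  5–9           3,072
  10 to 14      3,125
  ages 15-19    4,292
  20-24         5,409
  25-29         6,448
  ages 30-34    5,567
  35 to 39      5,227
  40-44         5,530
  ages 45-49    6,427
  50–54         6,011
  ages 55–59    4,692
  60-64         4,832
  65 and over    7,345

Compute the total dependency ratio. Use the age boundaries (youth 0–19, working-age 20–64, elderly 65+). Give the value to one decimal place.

0–19: 3,179 + 3,072 + 3,125 + 4,292 = 13,668
20–64: 5,409 + 6,448 + 5,567 + 5,227 + 5,530 + 6,427 + 6,011 + 4,692 + 4,832 = 50,143
65+: 7,345
Total dependency ratio = (13,668 + 7,345) / 50,143 × 100 = 21,013 / 50,143 × 100 = 41.9

Total dependency ratio: 41.9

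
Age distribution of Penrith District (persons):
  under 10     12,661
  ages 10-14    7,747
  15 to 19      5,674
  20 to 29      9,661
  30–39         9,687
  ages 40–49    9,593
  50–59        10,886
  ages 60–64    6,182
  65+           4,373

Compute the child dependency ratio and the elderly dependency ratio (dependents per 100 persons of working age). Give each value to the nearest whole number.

Youth dependency ratio: 39
Old-age dependency ratio: 8

0–14: 12,661 + 7,747 = 20,408
15–64: 5,674 + 9,661 + 9,687 + 9,593 + 10,886 + 6,182 = 51,683
65+: 4,373
Youth dependency ratio = 20,408 / 51,683 × 100 = 39
Old-age dependency ratio = 4,373 / 51,683 × 100 = 8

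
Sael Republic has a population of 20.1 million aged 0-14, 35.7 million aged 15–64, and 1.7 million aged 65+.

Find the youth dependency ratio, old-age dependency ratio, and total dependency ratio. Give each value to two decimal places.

Youth dependency ratio: 56.30
Old-age dependency ratio: 4.76
Total dependency ratio: 61.06

Youth dependency ratio = 20.1 / 35.7 × 100 = 56.30
Old-age dependency ratio = 1.7 / 35.7 × 100 = 4.76
Total dependency ratio = (20.1 + 1.7) / 35.7 × 100 = 21.8 / 35.7 × 100 = 61.06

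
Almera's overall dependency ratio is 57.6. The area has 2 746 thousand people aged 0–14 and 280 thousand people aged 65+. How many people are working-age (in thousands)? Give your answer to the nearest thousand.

Working-age: 5 253

Total dependency ratio = (youth + elderly) / working-age × 100
57.6 = (2 746 + 280) / W × 100
⇒ 5 253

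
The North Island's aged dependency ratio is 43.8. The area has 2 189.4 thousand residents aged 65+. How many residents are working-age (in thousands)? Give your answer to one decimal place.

Working-age: 4 998.6

Old-age dependency ratio = elderly / working-age × 100
43.8 = 2 189.4 / W × 100
⇒ 4 998.6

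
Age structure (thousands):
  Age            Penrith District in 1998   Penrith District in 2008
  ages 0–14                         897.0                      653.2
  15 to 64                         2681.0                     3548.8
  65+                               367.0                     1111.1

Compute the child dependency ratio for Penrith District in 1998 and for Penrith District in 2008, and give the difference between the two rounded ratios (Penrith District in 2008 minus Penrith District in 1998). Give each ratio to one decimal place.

Penrith District in 1998: 33.5
Penrith District in 2008: 18.4
Difference: -15.1

Penrith District in 1998: 897.0 / 2681.0 × 100 = 33.5
Penrith District in 2008: 653.2 / 3548.8 × 100 = 18.4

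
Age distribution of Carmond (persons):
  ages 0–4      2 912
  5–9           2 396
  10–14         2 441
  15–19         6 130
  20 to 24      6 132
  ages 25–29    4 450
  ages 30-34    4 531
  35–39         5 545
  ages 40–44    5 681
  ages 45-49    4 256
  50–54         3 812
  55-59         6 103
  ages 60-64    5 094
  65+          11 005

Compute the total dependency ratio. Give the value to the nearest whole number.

0–14: 2 912 + 2 396 + 2 441 = 7 749
15–64: 6 130 + 6 132 + 4 450 + 4 531 + 5 545 + 5 681 + 4 256 + 3 812 + 6 103 + 5 094 = 51 734
65+: 11 005
Total dependency ratio = (7 749 + 11 005) / 51 734 × 100 = 18 754 / 51 734 × 100 = 36

Total dependency ratio: 36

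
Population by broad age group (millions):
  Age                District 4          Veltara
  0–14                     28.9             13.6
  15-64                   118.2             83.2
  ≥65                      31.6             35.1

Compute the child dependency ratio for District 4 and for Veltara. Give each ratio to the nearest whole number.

District 4: 24
Veltara: 16

District 4: 28.9 / 118.2 × 100 = 24
Veltara: 13.6 / 83.2 × 100 = 16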